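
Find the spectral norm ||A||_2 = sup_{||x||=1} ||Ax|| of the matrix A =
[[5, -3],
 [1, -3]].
||A||_2 = sqrt((44 + sqrt(1360))/2) ≈ 6.3592 (= sqrt(largest eigenvalue of A^T A))

||A||_2 = sigma_max(A) = sqrt(lambda_max(A^T A)). Form the symmetric matrix M = A^T A =
[[26, -18],
 [-18, 18]].
Its characteristic polynomial (trace, determinant of M give the coefficients) is
  p(λ) = det(λ I - M) = λ^2 - 44λ + 144.
For λ^2 - 44λ + 144 the discriminant is 1360. It is nonnegative but not a perfect square, so the roots are real and irrational: λ = (44 ± sqrt(1360))/2 ≈ 40.4391, 3.5609.
So the eigenvalues of A^T A are ≈ 3.5609, 40.4391 (all ≥ 0, as they must be for A^T A). The largest is λ_max = (44 + sqrt(1360))/2 ≈ 40.4391, hence ||A||_2 = sqrt(λ_max) = sqrt((44 + sqrt(1360))/2) ≈ 6.3592.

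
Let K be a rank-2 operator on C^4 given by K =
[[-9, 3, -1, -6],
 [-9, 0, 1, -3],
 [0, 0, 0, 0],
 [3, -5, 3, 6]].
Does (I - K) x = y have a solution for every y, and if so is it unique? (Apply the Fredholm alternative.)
(I - K) is invertible (det(I - K) = -20 ≠ 0), so for every y in C^4 the equation (I - K) x = y has a unique solution.

K has rank 2 and factors as K = U V^T = u1 v1^T + u2 v2^T with u1 = (2, 1, 0, -2), v1 = (-3, 2, -1, -3), u2 = (-1, -2, 0, -1), v2 = (3, 1, -1, 0) (multiplying out reproduces the displayed K). The nonzero eigenvalues of U V^T coincide with those of the 2 x 2 matrix G = V^T U = [[v1·u1, v1·u2], [v2·u1, v2·u2]] = [[2, 2], [7, -5]], and by the Sylvester determinant identity det(I_4 - U V^T) = det(I_2 - V^T U) = det([[-1, -2], [-7, 6]]) = (-1)(6) - (-2)(-7) = -20. (Direct check: I - K =
[[10, -3, 1, 6],
 [9, 1, -1, 3],
 [0, 0, 1, 0],
 [-3, 5, -3, -5]]
has determinant -20.) The finite-dimensional Fredholm alternative says: either (I - K) is invertible, or ker(I - K) ≠ {0} and then range(I - K) = ker((I - K)^*)^⊥, with dim ker(I - K) = dim ker((I - K)^*). Since det(I - K) ≠ 0, 1 is not an eigenvalue of K and ker(I - K) = {0}, so we are in the first case: for every y there is a unique x = (I - K)^(-1) y. (Explicitly, by the Woodbury identity, (I - U V^T)^(-1) = I + U (I_2 - G)^(-1) V^T.)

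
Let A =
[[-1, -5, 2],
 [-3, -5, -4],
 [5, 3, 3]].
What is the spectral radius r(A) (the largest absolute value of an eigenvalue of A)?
r(A) ≈ 5.2399

The eigenvalues of A are the roots of its characteristic polynomial. With M = A (coefficients from the trace, the sum of principal 2x2 minors, and det A):
  p(λ) = det(λ I - M) = λ^3 + 3λ^2 - 26λ - 90.
No integer candidate from the rational root theorem (±divisors of 90) is a root, so the roots are irrational. The cubic discriminant is Δ = -6232 < 0, so there is one real root and a complex-conjugate pair. p(5) = -20 and p(6) = 78 have opposite signs, so a root lies in (5, 6); Newton's method refines it to λ ≈ 5.2399. Dividing out (λ - (5.2399)) leaves approximately λ^2 + 8.2399λ + 17.176. For λ^2 + 8.2399λ + 17.176 the discriminant is -0.8083. It is negative, so the remaining roots are the complex-conjugate pair λ ≈ -4.1199 ± 0.4495i. Their product equals the constant term, so |λ|^2 ≈ 17.176 and |λ| ≈ 4.1444.
Thus the eigenvalues (to 4 decimals) are 5.2399 (modulus 5.2399); -4.1199 ± 0.4495i (modulus 4.1444). The spectral radius is the largest modulus: r(A) ≈ 5.2399. (Cross-check: r(A) ≤ ||A||_2 ≈ 9.8668; equality holds whenever A is normal, though it can also hold for some non-normal A.)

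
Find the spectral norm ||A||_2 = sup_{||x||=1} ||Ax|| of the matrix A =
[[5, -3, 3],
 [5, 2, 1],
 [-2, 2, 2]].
||A||_2 ≈ 7.8504 (= sqrt(largest eigenvalue of A^T A))

||A||_2 = sigma_max(A) = sqrt(lambda_max(A^T A)). Form the symmetric matrix M = A^T A =
[[54, -9, 16],
 [-9, 17, -3],
 [16, -3, 14]].
Its characteristic polynomial (trace, sum of principal 2x2 minors, determinant of M give the coefficients) is
  p(λ) = det(λ I - M) = λ^3 - 85λ^2 + 1566λ - 7744.
No integer candidate from the rational root theorem (±divisors of 7744) is a root, so the roots are irrational. The cubic discriminant is Δ = 268869764 > 0, so there are three distinct real roots. p(8) = -144 and p(9) = 194 have opposite signs, so a root lies in (8, 9); Newton's method refines it to λ ≈ 8.3843. p(14) = 264 and p(15) = -4 have opposite signs, so a root lies in (14, 15); Newton's method refines it to λ ≈ 14.987. p(61) = -1522 and p(62) = 936 have opposite signs, so a root lies in (61, 62); Newton's method refines it to λ ≈ 61.6287. Check (Vieta): the three roots sum to 85, matching tr M = 85.
So the eigenvalues of A^T A are ≈ 8.3843, 14.987, 61.6287 (all ≥ 0, as they must be for A^T A). The largest is λ_max ≈ 61.6287, hence ||A||_2 = sqrt(λ_max) ≈ 7.8504.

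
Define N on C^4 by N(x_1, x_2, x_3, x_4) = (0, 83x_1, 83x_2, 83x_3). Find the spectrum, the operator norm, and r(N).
sigma(N) = {0}; ||N|| = 83; r(N) = 0. (N is nilpotent with N^4 = 0.)

On C^4, N is a strictly lower-triangular matrix with 83 on the subdiagonal and zeros elsewhere, so its characteristic polynomial is lambda^4 and every eigenvalue is 0: sigma(N) = {0}. For the operator norm, N e_i = 83e_{i+1} for i = 1, ..., 3 and N e_4 = 0, so the singular values of N are 83 (with multiplicity 3) and 0; hence ||N|| = 83. The spectral radius r(N) = max|lambda| = 0. Note ||N|| > r(N) — characteristic of non-normal nilpotent operators. Indeed N^4 = 0.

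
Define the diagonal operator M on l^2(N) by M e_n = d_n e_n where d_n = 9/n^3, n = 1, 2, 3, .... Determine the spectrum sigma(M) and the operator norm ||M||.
sigma(M) = {9/n^3 : n ≥ 1} ∪ {0}; ||M|| = 9

A bounded diagonal operator on l^2 with diagonal entries d_n has spectrum equal to the closure of {d_n : n ≥ 1}: every d_n is an eigenvalue (with eigenvector e_n), so {d_n} ⊂ sigma(M); the spectrum is closed, so its closure is too; and for lambda not in the closure, (M - lambda I) has bounded inverse (the diagonal entries 1/(d_n - lambda) are bounded). For our sequence d_n = 9/n^3, n = 1, 2, 3, ...:
  - {d_n} = {9/n^3 : n ≥ 1}; the only limit point is 0
  - closure = {9/n^3 : n ≥ 1} ∪ {0}
For the norm: a diagonal operator has ||M|| = sup_n |d_n|. Here d_n = 9/n^3 is positive and decreasing, so sup_n |d_n| = d_1 = 9. So ||M|| = 9.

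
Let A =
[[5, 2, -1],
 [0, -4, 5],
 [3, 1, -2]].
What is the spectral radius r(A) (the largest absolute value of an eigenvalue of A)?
r(A) ≈ 5.0486

The eigenvalues of A are the roots of its characteristic polynomial. With M = A (coefficients from the trace, the sum of principal 2x2 minors, and det A):
  p(λ) = det(λ I - M) = λ^3 + λ^2 - 24λ - 33.
No integer candidate from the rational root theorem (±divisors of 33) is a root, so the roots are irrational. The cubic discriminant is Δ = 40857 > 0, so there are three distinct real roots. p(-5) = -13 and p(-4) = 15 have opposite signs, so a root lies in (-5, -4); Newton's method refines it to λ ≈ -4.6398. p(-2) = 11 and p(-1) = -9 have opposite signs, so a root lies in (-2, -1); Newton's method refines it to λ ≈ -1.4088. p(5) = -3 and p(6) = 75 have opposite signs, so a root lies in (5, 6); Newton's method refines it to λ ≈ 5.0486. Check (Vieta): the three roots sum to -1, matching tr M = -1.
Thus the eigenvalues (to 4 decimals) are -4.6398 (modulus 4.6398); -1.4088 (modulus 1.4088); 5.0486 (modulus 5.0486). The spectral radius is the largest modulus: r(A) ≈ 5.0486. (Cross-check: r(A) ≤ ||A||_2 ≈ 7.7822; equality holds whenever A is normal, though it can also hold for some non-normal A.)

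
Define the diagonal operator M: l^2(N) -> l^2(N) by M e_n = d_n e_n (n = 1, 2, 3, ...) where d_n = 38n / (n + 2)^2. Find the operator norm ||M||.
||M|| = 19/4 (attained at n = 2)

For M diagonal, ||M|| = sup_n |d_n|. Treat f(x) = 38x / (x + 2)^2 for real x > 0. By the quotient rule, f'(x) = 38(2 - x)/(x + 2)^3, which is positive for x < 2 and negative for x > 2. So f has a unique maximum at x = 2, and since 2 is a positive integer, the supremum over n ≥ 1 is attained at n = 2: d_2 = 38·2/(2 + 2)^2 = 38·2/16 = 19/4. Hence ||M|| = 19/4.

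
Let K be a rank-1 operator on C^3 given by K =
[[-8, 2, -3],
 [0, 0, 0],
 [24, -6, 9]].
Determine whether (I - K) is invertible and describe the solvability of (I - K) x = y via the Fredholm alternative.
(I - K) is singular (det(I - K) = 0, i.e. 1 ∈ sigma(K)). (I - K) x = y is solvable iff y ⊥ ker((I - K)^*) = span{(-8, 2, -3)}, i.e. iff -8y_1 + 2y_2 - 3y_3 = 0. When solvable, the solutions are x = y + c·(1, 0, -3), c arbitrary (ker(I - K) = span{(1, 0, -3)}, dimension 1).

K has rank 1, so it is an outer product K = u v^T: every row of K is a multiple of one row vector. Reading off the entries, u = (1, 0, -3) and v = (-8, 2, -3) (row i of K equals u_i·v^T). A rank-one matrix u v^T satisfies K u = u (v·u) and kills the (2)-dimensional subspace v^⊥, so its characteristic polynomial is lambda^2 (lambda - v·u) with v·u = tr K = 1. Hence the eigenvalues of I - K are 1 (multiplicity 2) and 1 - (1) = 0, so det(I - K) = 0. (Direct check: I - K =
[[9, -2, 3],
 [0, 1, 0],
 [-24, 6, -8]]
has determinant 0.) So 1 is an eigenvalue of K and (I - K) is not invertible. The finite-dimensional Fredholm alternative says: either (I - K) is invertible, or ker(I - K) ≠ {0} and then range(I - K) = ker((I - K)^*)^⊥, with dim ker(I - K) = dim ker((I - K)^*). We are in the second case, so we need both kernels. Kernel of I - K: (I - K) u = u - u (v·u) = u - u = 0, so ker(I - K) = span{u} = span{(1, 0, -3)} (it is exactly 1-dimensional because rank(I - K) = 2). Kernel of the adjoint: K is real, so (I - K)^* = I - K^T = I - v u^T, and (I - v u^T) v = v - v (u·v) = 0; hence ker((I - K)^*) = span{v} = span{(-8, 2, -3)}. Therefore (I - K) x = y is solvable iff <y, v> = 0, i.e. iff -8y_1 + 2y_2 - 3y_3 = 0. When this holds, K y = u (v·y) = 0, so (I - K) y = y and x = y is a particular solution; the full solution set is the line x = y + c·u = y + c·(1, 0, -3), c ∈ C.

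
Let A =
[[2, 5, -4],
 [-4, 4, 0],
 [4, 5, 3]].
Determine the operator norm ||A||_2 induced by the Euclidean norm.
||A||_2 ≈ 8.4699 (= sqrt(largest eigenvalue of A^T A))

||A||_2 = sigma_max(A) = sqrt(lambda_max(A^T A)). Form the symmetric matrix M = A^T A =
[[36, 14, 4],
 [14, 66, -5],
 [4, -5, 25]].
Its characteristic polynomial (trace, sum of principal 2x2 minors, determinant of M give the coefficients) is
  p(λ) = det(λ I - M) = λ^3 - 127λ^2 + 4689λ - 51984.
No integer candidate from the rational root theorem (±divisors of 51984) is a root, so the roots are irrational. The cubic discriminant is Δ = 564540669 > 0, so there are three distinct real roots. p(21) = -261 and p(22) = 354 have opposite signs, so a root lies in (21, 22); Newton's method refines it to λ ≈ 21.4. p(33) = 387 and p(34) = -66 have opposite signs, so a root lies in (33, 34); Newton's method refines it to λ ≈ 33.8612. p(71) = -1361 and p(72) = 504 have opposite signs, so a root lies in (71, 72); Newton's method refines it to λ ≈ 71.7388. Check (Vieta): the three roots sum to 127, matching tr M = 127.
So the eigenvalues of A^T A are ≈ 21.4, 33.8612, 71.7388 (all ≥ 0, as they must be for A^T A). The largest is λ_max ≈ 71.7388, hence ||A||_2 = sqrt(λ_max) ≈ 8.4699.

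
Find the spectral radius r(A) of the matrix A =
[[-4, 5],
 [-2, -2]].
r(A) = sqrt(18) ≈ 4.2426

The eigenvalues of A are the roots of its characteristic polynomial. With M = A (coefficients from the trace and determinant):
  p(λ) = det(λ I - M) = λ^2 + 6λ + 18.
For λ^2 + 6λ + 18 the discriminant is -36. It is negative, so the roots are the complex-conjugate pair λ = -3 ± (sqrt(36)/2) i ≈ -3 ± 3i. For a conjugate pair the product of the roots equals the constant term, so |λ|^2 = 18 and |λ| = sqrt(18) ≈ 4.2426.
Thus the eigenvalues (to 4 decimals) are -3 ± 3i (modulus 4.2426). The spectral radius is the largest modulus: r(A) = sqrt(18) ≈ 4.2426. (Cross-check: r(A) ≤ ||A||_2 ≈ 6.4125; equality holds whenever A is normal, though it can also hold for some non-normal A.)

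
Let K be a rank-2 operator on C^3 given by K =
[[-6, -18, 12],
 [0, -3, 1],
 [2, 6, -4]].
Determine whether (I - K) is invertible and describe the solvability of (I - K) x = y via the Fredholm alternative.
(I - K) is invertible (det(I - K) = 38 ≠ 0), so for every y in C^3 the equation (I - K) x = y has a unique solution.

K has rank 2 and factors as K = U V^T = u1 v1^T + u2 v2^T with u1 = (3, 0, -1), v1 = (-2, -3, 3), u2 = (3, 1, -1), v2 = (0, -3, 1) (multiplying out reproduces the displayed K). The nonzero eigenvalues of U V^T coincide with those of the 2 x 2 matrix G = V^T U = [[v1·u1, v1·u2], [v2·u1, v2·u2]] = [[-9, -12], [-1, -4]], and by the Sylvester determinant identity det(I_3 - U V^T) = det(I_2 - V^T U) = det([[10, 12], [1, 5]]) = (10)(5) - (12)(1) = 38. (Direct check: I - K =
[[7, 18, -12],
 [0, 4, -1],
 [-2, -6, 5]]
has determinant 38.) The finite-dimensional Fredholm alternative says: either (I - K) is invertible, or ker(I - K) ≠ {0} and then range(I - K) = ker((I - K)^*)^⊥, with dim ker(I - K) = dim ker((I - K)^*). Since det(I - K) ≠ 0, 1 is not an eigenvalue of K and ker(I - K) = {0}, so we are in the first case: for every y there is a unique x = (I - K)^(-1) y. (Explicitly, by the Woodbury identity, (I - U V^T)^(-1) = I + U (I_2 - G)^(-1) V^T.)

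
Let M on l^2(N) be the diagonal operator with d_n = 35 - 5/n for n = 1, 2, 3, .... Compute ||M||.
||M|| = 35

For a diagonal operator on l^2 with entries d_n, ||M|| = sup_n |d_n|. Here d_1 = 30, d_2 = 65/2, ..., and d_n = 35 - 5/n increases monotonically toward 35. All terms lie in [30, 35), so |d_n| = d_n and the supremum is the limit 35, which is not attained by any individual d_n. Hence ||M|| = 35.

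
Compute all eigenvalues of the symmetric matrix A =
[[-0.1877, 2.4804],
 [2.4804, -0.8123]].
sigma(A) ≈ {-3, 2}

A is real symmetric, so its spectrum consists of real eigenvalues. Expanding the characteristic polynomial of the displayed matrix gives
  det(λ I - A) = p(λ) = λ^2 + (1)λ + (-6).
Solving p(λ) = 0 yields eigenvalues ≈ -3, 2. (A is shown rounded to 4 decimals, so these recover the underlying integer eigenvalues to within that precision.)
Verification: the trace of A = -1 equals the sum of eigenvalues -1, and det(A) ≈ -5.9999 matches the eigenvalue product -6.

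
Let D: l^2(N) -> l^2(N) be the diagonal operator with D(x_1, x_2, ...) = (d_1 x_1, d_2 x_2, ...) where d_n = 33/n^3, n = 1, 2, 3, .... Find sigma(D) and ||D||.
sigma(D) = {33/n^3 : n ≥ 1} ∪ {0}; ||D|| = 33

A bounded diagonal operator on l^2 with diagonal entries d_n has spectrum equal to the closure of {d_n : n ≥ 1}: every d_n is an eigenvalue (with eigenvector e_n), so {d_n} ⊂ sigma(D); the spectrum is closed, so its closure is too; and for lambda not in the closure, (D - lambda I) has bounded inverse (the diagonal entries 1/(d_n - lambda) are bounded). For our sequence d_n = 33/n^3, n = 1, 2, 3, ...:
  - {d_n} = {33/n^3 : n ≥ 1}; the only limit point is 0
  - closure = {33/n^3 : n ≥ 1} ∪ {0}
For the norm: a diagonal operator has ||D|| = sup_n |d_n|. Here d_n = 33/n^3 is positive and decreasing, so sup_n |d_n| = d_1 = 33. So ||D|| = 33.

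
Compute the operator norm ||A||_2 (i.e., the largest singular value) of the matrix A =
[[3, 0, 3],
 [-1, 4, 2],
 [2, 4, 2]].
||A||_2 ≈ 6.713 (= sqrt(largest eigenvalue of A^T A))

||A||_2 = sigma_max(A) = sqrt(lambda_max(A^T A)). Form the symmetric matrix M = A^T A =
[[14, 4, 11],
 [4, 32, 16],
 [11, 16, 17]].
Its characteristic polynomial (trace, sum of principal 2x2 minors, determinant of M give the coefficients) is
  p(λ) = det(λ I - M) = λ^3 - 63λ^2 + 837λ - 1296.
No integer candidate from the rational root theorem (±divisors of 1296) is a root, so the roots are irrational. The cubic discriminant is Δ = 323568837 > 0, so there are three distinct real roots. p(1) = -521 and p(2) = 134 have opposite signs, so a root lies in (1, 2); Newton's method refines it to λ ≈ 1.7802. p(16) = 64 and p(17) = -361 have opposite signs, so a root lies in (16, 17); Newton's method refines it to λ ≈ 16.1549. p(45) = -81 and p(46) = 1234 have opposite signs, so a root lies in (45, 46); Newton's method refines it to λ ≈ 45.065. Check (Vieta): the three roots sum to 63, matching tr M = 63.
So the eigenvalues of A^T A are ≈ 1.7802, 16.1549, 45.065 (all ≥ 0, as they must be for A^T A). The largest is λ_max ≈ 45.065, hence ||A||_2 = sqrt(λ_max) ≈ 6.713.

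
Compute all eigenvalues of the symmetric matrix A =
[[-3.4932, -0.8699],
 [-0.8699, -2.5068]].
sigma(A) ≈ {-4, -2}

A is real symmetric, so its spectrum consists of real eigenvalues. Expanding the characteristic polynomial of the displayed matrix gives
  det(λ I - A) = p(λ) = λ^2 + (6)λ + (8).
Solving p(λ) = 0 yields eigenvalues ≈ -4, -2. (A is shown rounded to 4 decimals, so these recover the underlying integer eigenvalues to within that precision.)
Verification: the trace of A = -6 equals the sum of eigenvalues -6, and det(A) ≈ 8.0000 matches the eigenvalue product 8.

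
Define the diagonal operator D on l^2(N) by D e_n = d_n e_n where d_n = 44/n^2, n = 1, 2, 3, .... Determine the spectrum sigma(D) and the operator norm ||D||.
sigma(D) = {44/n^2 : n ≥ 1} ∪ {0}; ||D|| = 44

A bounded diagonal operator on l^2 with diagonal entries d_n has spectrum equal to the closure of {d_n : n ≥ 1}: every d_n is an eigenvalue (with eigenvector e_n), so {d_n} ⊂ sigma(D); the spectrum is closed, so its closure is too; and for lambda not in the closure, (D - lambda I) has bounded inverse (the diagonal entries 1/(d_n - lambda) are bounded). For our sequence d_n = 44/n^2, n = 1, 2, 3, ...:
  - {d_n} = {44/n^2 : n ≥ 1}; the only limit point is 0
  - closure = {44/n^2 : n ≥ 1} ∪ {0}
For the norm: a diagonal operator has ||D|| = sup_n |d_n|. Here d_n = 44/n^2 is positive and decreasing, so sup_n |d_n| = d_1 = 44. So ||D|| = 44.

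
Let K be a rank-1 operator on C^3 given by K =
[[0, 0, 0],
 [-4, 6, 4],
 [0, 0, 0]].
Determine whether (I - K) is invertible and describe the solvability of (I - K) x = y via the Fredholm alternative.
(I - K) is invertible (det(I - K) = -5 ≠ 0), so for every y in C^3 the equation (I - K) x = y has a unique solution.

K has rank 1, so it is an outer product K = u v^T: every row of K is a multiple of one row vector. Reading off the entries, u = (0, -2, 0) and v = (2, -3, -2) (row i of K equals u_i·v^T). A rank-one matrix u v^T satisfies K u = u (v·u) and kills the (2)-dimensional subspace v^⊥, so its characteristic polynomial is lambda^2 (lambda - v·u) with v·u = tr K = 6. Hence the eigenvalues of I - K are 1 (multiplicity 2) and 1 - (6) = -5, so det(I - K) = -5. (Direct check: I - K =
[[1, 0, 0],
 [4, -5, -4],
 [0, 0, 1]]
has determinant -5.) The finite-dimensional Fredholm alternative says: either (I - K) is invertible, or ker(I - K) ≠ {0} and then range(I - K) = ker((I - K)^*)^⊥, with dim ker(I - K) = dim ker((I - K)^*). Since det(I - K) ≠ 0, 1 is not an eigenvalue of K and ker(I - K) = {0}, so we are in the first case: for every y there is a unique x = (I - K)^(-1) y. Explicitly, by the Sherman–Morrison formula, (I - u v^T)^(-1) = I + u v^T/(1 - v·u), i.e. (I - K)^(-1) = I + K/(-5).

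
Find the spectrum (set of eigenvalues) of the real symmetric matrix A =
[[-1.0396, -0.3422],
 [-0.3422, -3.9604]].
sigma(A) ≈ {-4, -1}

A is real symmetric, so its spectrum consists of real eigenvalues. Expanding the characteristic polynomial of the displayed matrix gives
  det(λ I - A) = p(λ) = λ^2 + (5)λ + (4).
Solving p(λ) = 0 yields eigenvalues ≈ -4, -1. (A is shown rounded to 4 decimals, so these recover the underlying integer eigenvalues to within that precision.)
Verification: the trace of A = -5 equals the sum of eigenvalues -5, and det(A) ≈ 4.0001 matches the eigenvalue product 4.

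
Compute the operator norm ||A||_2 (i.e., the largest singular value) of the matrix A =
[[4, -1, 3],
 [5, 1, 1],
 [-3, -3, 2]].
||A||_2 ≈ 7.3792 (= sqrt(largest eigenvalue of A^T A))

||A||_2 = sigma_max(A) = sqrt(lambda_max(A^T A)). Form the symmetric matrix M = A^T A =
[[50, 10, 11],
 [10, 11, -8],
 [11, -8, 14]].
Its characteristic polynomial (trace, sum of principal 2x2 minors, determinant of M give the coefficients) is
  p(λ) = det(λ I - M) = λ^3 - 75λ^2 + 1119λ - 9.
No integer candidate from the rational root theorem (±divisors of 9) is a root, so the roots are irrational. The cubic discriminant is Δ = 1437139152 > 0, so there are three distinct real roots. p(0) = -9 and p(1) = 1036 have opposite signs, so a root lies in (0, 1); Newton's method refines it to λ ≈ 0.008. p(20) = 371 and p(21) = -324 have opposite signs, so a root lies in (20, 21); Newton's method refines it to λ ≈ 20.5386. p(54) = -819 and p(55) = 1036 have opposite signs, so a root lies in (54, 55); Newton's method refines it to λ ≈ 54.4533. Check (Vieta): the three roots sum to 75, matching tr M = 75.
So the eigenvalues of A^T A are ≈ 0.008, 20.5386, 54.4533 (all ≥ 0, as they must be for A^T A). The largest is λ_max ≈ 54.4533, hence ||A||_2 = sqrt(λ_max) ≈ 7.3792.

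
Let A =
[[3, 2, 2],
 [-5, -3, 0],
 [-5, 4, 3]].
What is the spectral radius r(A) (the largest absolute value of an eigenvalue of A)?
r(A) ≈ 5.0651

The eigenvalues of A are the roots of its characteristic polynomial. With M = A (coefficients from the trace, the sum of principal 2x2 minors, and det A):
  p(λ) = det(λ I - M) = λ^3 - 3λ^2 + 11λ + 67.
No integer candidate from the rational root theorem (±divisors of 67) is a root, so the roots are irrational. The cubic discriminant is Δ = -158000 < 0, so there is one real root and a complex-conjugate pair. p(-3) = -20 and p(-2) = 25 have opposite signs, so a root lies in (-3, -2); Newton's method refines it to λ ≈ -2.6116. Dividing out (λ - (-2.6116)) leaves approximately λ^2 - 5.6116λ + 25.655. For λ^2 - 5.6116λ + 25.655 the discriminant is -71.1304. It is negative, so the remaining roots are the complex-conjugate pair λ ≈ 2.8058 ± 4.2169i. Their product equals the constant term, so |λ|^2 ≈ 25.655 and |λ| ≈ 5.0651.
Thus the eigenvalues (to 4 decimals) are -2.6116 (modulus 2.6116); 2.8058 ± 4.2169i (modulus 5.0651). The spectral radius is the largest modulus: r(A) ≈ 5.0651. (Cross-check: r(A) ≤ ||A||_2 ≈ 7.8003; equality holds whenever A is normal, though it can also hold for some non-normal A.)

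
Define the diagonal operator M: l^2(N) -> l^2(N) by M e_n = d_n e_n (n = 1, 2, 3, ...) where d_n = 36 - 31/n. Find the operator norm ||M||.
||M|| = 36

For a diagonal operator on l^2 with entries d_n, ||M|| = sup_n |d_n|. Here d_1 = 5, d_2 = 41/2, ..., and d_n = 36 - 31/n increases monotonically toward 36. All terms lie in [5, 36), so |d_n| = d_n and the supremum is the limit 36, which is not attained by any individual d_n. Hence ||M|| = 36.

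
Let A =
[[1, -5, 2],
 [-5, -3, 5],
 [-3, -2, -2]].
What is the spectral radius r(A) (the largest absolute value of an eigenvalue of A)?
r(A) ≈ 5.59

The eigenvalues of A are the roots of its characteristic polynomial. With M = A (coefficients from the trace, the sum of principal 2x2 minors, and det A):
  p(λ) = det(λ I - M) = λ^3 + 4λ^2 - 8λ - 143.
No integer candidate from the rational root theorem (±divisors of 143) is a root, so the roots are irrational. The cubic discriminant is Δ = -430075 < 0, so there is one real root and a complex-conjugate pair. p(4) = -47 and p(5) = 42 have opposite signs, so a root lies in (4, 5); Newton's method refines it to λ ≈ 4.5763. Dividing out (λ - (4.5763)) leaves approximately λ^2 + 8.5763λ + 31.2479. For λ^2 + 8.5763λ + 31.2479 the discriminant is -51.4384. It is negative, so the remaining roots are the complex-conjugate pair λ ≈ -4.2882 ± 3.586i. Their product equals the constant term, so |λ|^2 ≈ 31.2479 and |λ| ≈ 5.59.
Thus the eigenvalues (to 4 decimals) are 4.5763 (modulus 4.5763); -4.2882 ± 3.586i (modulus 5.59). The spectral radius is the largest modulus: r(A) ≈ 5.59. (Cross-check: r(A) ≤ ||A||_2 ≈ 8.4554; equality holds whenever A is normal, though it can also hold for some non-normal A.)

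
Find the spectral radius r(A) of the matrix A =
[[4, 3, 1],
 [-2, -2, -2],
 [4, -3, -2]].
r(A) ≈ 4.7272

The eigenvalues of A are the roots of its characteristic polynomial. With M = A (coefficients from the trace, the sum of principal 2x2 minors, and det A):
  p(λ) = det(λ I - M) = λ^3 - 16λ + 30.
No integer candidate from the rational root theorem (±divisors of 30) is a root, so the roots are irrational. The cubic discriminant is Δ = -7916 < 0, so there is one real root and a complex-conjugate pair. p(-5) = -15 and p(-4) = 30 have opposite signs, so a root lies in (-5, -4); Newton's method refines it to λ ≈ -4.7272. Dividing out (λ - (-4.7272)) leaves approximately λ^2 - 4.7272λ + 6.3463. For λ^2 - 4.7272λ + 6.3463 the discriminant is -3.0388. It is negative, so the remaining roots are the complex-conjugate pair λ ≈ 2.3636 ± 0.8716i. Their product equals the constant term, so |λ|^2 ≈ 6.3463 and |λ| ≈ 2.5192.
Thus the eigenvalues (to 4 decimals) are -4.7272 (modulus 4.7272); 2.3636 ± 0.8716i (modulus 2.5192). The spectral radius is the largest modulus: r(A) ≈ 4.7272. (Cross-check: r(A) ≤ ||A||_2 ≈ 6.1353; equality holds whenever A is normal, though it can also hold for some non-normal A.)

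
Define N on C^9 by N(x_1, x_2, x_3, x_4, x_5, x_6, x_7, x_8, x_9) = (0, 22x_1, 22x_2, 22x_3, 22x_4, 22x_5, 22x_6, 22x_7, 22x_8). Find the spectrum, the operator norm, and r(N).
sigma(N) = {0}; ||N|| = 22; r(N) = 0. (N is nilpotent with N^9 = 0.)

On C^9, N is a strictly lower-triangular matrix with 22 on the subdiagonal and zeros elsewhere, so its characteristic polynomial is lambda^9 and every eigenvalue is 0: sigma(N) = {0}. For the operator norm, N e_i = 22e_{i+1} for i = 1, ..., 8 and N e_9 = 0, so the singular values of N are 22 (with multiplicity 8) and 0; hence ||N|| = 22. The spectral radius r(N) = max|lambda| = 0. Note ||N|| > r(N) — characteristic of non-normal nilpotent operators. Indeed N^9 = 0.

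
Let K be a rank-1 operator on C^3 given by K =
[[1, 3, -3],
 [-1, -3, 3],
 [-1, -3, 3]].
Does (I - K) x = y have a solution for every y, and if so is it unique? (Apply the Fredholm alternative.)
(I - K) is singular (det(I - K) = 0, i.e. 1 ∈ sigma(K)). (I - K) x = y is solvable iff y ⊥ ker((I - K)^*) = span{(1, 3, -3)}, i.e. iff y_1 + 3y_2 - 3y_3 = 0. When solvable, the solutions are x = y + c·(1, -1, -1), c arbitrary (ker(I - K) = span{(1, -1, -1)}, dimension 1).

K has rank 1, so it is an outer product K = u v^T: every row of K is a multiple of one row vector. Reading off the entries, u = (1, -1, -1) and v = (1, 3, -3) (row i of K equals u_i·v^T). A rank-one matrix u v^T satisfies K u = u (v·u) and kills the (2)-dimensional subspace v^⊥, so its characteristic polynomial is lambda^2 (lambda - v·u) with v·u = tr K = 1. Hence the eigenvalues of I - K are 1 (multiplicity 2) and 1 - (1) = 0, so det(I - K) = 0. (Direct check: I - K =
[[0, -3, 3],
 [1, 4, -3],
 [1, 3, -2]]
has determinant 0.) So 1 is an eigenvalue of K and (I - K) is not invertible. The finite-dimensional Fredholm alternative says: either (I - K) is invertible, or ker(I - K) ≠ {0} and then range(I - K) = ker((I - K)^*)^⊥, with dim ker(I - K) = dim ker((I - K)^*). We are in the second case, so we need both kernels. Kernel of I - K: (I - K) u = u - u (v·u) = u - u = 0, so ker(I - K) = span{u} = span{(1, -1, -1)} (it is exactly 1-dimensional because rank(I - K) = 2). Kernel of the adjoint: K is real, so (I - K)^* = I - K^T = I - v u^T, and (I - v u^T) v = v - v (u·v) = 0; hence ker((I - K)^*) = span{v} = span{(1, 3, -3)}. Therefore (I - K) x = y is solvable iff <y, v> = 0, i.e. iff y_1 + 3y_2 - 3y_3 = 0. When this holds, K y = u (v·y) = 0, so (I - K) y = y and x = y is a particular solution; the full solution set is the line x = y + c·u = y + c·(1, -1, -1), c ∈ C.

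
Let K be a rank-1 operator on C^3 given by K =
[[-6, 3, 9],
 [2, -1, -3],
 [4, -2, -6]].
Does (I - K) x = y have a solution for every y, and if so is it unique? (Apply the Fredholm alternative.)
(I - K) is invertible (det(I - K) = 14 ≠ 0), so for every y in C^3 the equation (I - K) x = y has a unique solution.

K has rank 1, so it is an outer product K = u v^T: every row of K is a multiple of one row vector. Reading off the entries, u = (3, -1, -2) and v = (-2, 1, 3) (row i of K equals u_i·v^T). A rank-one matrix u v^T satisfies K u = u (v·u) and kills the (2)-dimensional subspace v^⊥, so its characteristic polynomial is lambda^2 (lambda - v·u) with v·u = tr K = -13. Hence the eigenvalues of I - K are 1 (multiplicity 2) and 1 - (-13) = 14, so det(I - K) = 14. (Direct check: I - K =
[[7, -3, -9],
 [-2, 2, 3],
 [-4, 2, 7]]
has determinant 14.) The finite-dimensional Fredholm alternative says: either (I - K) is invertible, or ker(I - K) ≠ {0} and then range(I - K) = ker((I - K)^*)^⊥, with dim ker(I - K) = dim ker((I - K)^*). Since det(I - K) ≠ 0, 1 is not an eigenvalue of K and ker(I - K) = {0}, so we are in the first case: for every y there is a unique x = (I - K)^(-1) y. Explicitly, by the Sherman–Morrison formula, (I - u v^T)^(-1) = I + u v^T/(1 - v·u), i.e. (I - K)^(-1) = I + K/(14).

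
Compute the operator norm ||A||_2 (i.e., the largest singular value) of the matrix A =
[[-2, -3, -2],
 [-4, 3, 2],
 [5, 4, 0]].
||A||_2 ≈ 7.4044 (= sqrt(largest eigenvalue of A^T A))

||A||_2 = sigma_max(A) = sqrt(lambda_max(A^T A)). Form the symmetric matrix M = A^T A =
[[45, 14, -4],
 [14, 34, 12],
 [-4, 12, 8]].
Its characteristic polynomial (trace, sum of principal 2x2 minors, determinant of M give the coefficients) is
  p(λ) = det(λ I - M) = λ^3 - 87λ^2 + 1806λ - 2304.
No integer candidate from the rational root theorem (±divisors of 2304) is a root, so the roots are irrational. The cubic discriminant is Δ = 1429337124 > 0, so there are three distinct real roots. p(1) = -584 and p(2) = 968 have opposite signs, so a root lies in (1, 2); Newton's method refines it to λ ≈ 1.364. p(30) = 576 and p(31) = -134 have opposite signs, so a root lies in (30, 31); Newton's method refines it to λ ≈ 30.8102. p(54) = -1008 and p(55) = 226 have opposite signs, so a root lies in (54, 55); Newton's method refines it to λ ≈ 54.8258. Check (Vieta): the three roots sum to 87, matching tr M = 87.
So the eigenvalues of A^T A are ≈ 1.364, 30.8102, 54.8258 (all ≥ 0, as they must be for A^T A). The largest is λ_max ≈ 54.8258, hence ||A||_2 = sqrt(λ_max) ≈ 7.4044.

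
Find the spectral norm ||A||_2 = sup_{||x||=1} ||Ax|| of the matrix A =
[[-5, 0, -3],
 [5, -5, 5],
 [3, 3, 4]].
||A||_2 ≈ 10.5885 (= sqrt(largest eigenvalue of A^T A))

||A||_2 = sigma_max(A) = sqrt(lambda_max(A^T A)). Form the symmetric matrix M = A^T A =
[[59, -16, 52],
 [-16, 34, -13],
 [52, -13, 50]].
Its characteristic polynomial (trace, sum of principal 2x2 minors, determinant of M give the coefficients) is
  p(λ) = det(λ I - M) = λ^3 - 143λ^2 + 3527λ - 7225.
No integer candidate from the rational root theorem (±divisors of 7225) is a root, so the roots are irrational. The cubic discriminant is Δ = 58553470464 > 0, so there are three distinct real roots. p(2) = -735 and p(3) = 2096 have opposite signs, so a root lies in (2, 3); Newton's method refines it to λ ≈ 2.2506. p(28) = 1371 and p(29) = -816 have opposite signs, so a root lies in (28, 29); Newton's method refines it to λ ≈ 28.633. p(112) = -1065 and p(113) = 8256 have opposite signs, so a root lies in (112, 113); Newton's method refines it to λ ≈ 112.1164. Check (Vieta): the three roots sum to 143, matching tr M = 143.
So the eigenvalues of A^T A are ≈ 2.2506, 28.633, 112.1164 (all ≥ 0, as they must be for A^T A). The largest is λ_max ≈ 112.1164, hence ||A||_2 = sqrt(λ_max) ≈ 10.5885.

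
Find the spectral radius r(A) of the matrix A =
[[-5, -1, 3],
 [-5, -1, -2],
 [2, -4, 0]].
r(A) ≈ 5.1975

The eigenvalues of A are the roots of its characteristic polynomial. With M = A (coefficients from the trace, the sum of principal 2x2 minors, and det A):
  p(λ) = det(λ I - M) = λ^3 + 6λ^2 - 14λ - 110.
No integer candidate from the rational root theorem (±divisors of 110) is a root, so the roots are irrational. The cubic discriminant is Δ = -47308 < 0, so there is one real root and a complex-conjugate pair. p(4) = -6 and p(5) = 95 have opposite signs, so a root lies in (4, 5); Newton's method refines it to λ ≈ 4.072. Dividing out (λ - (4.072)) leaves approximately λ^2 + 10.072λ + 27.0136. For λ^2 + 10.072λ + 27.0136 the discriminant is -6.6085. It is negative, so the remaining roots are the complex-conjugate pair λ ≈ -5.036 ± 1.2854i. Their product equals the constant term, so |λ|^2 ≈ 27.0136 and |λ| ≈ 5.1975.
Thus the eigenvalues (to 4 decimals) are 4.072 (modulus 4.072); -5.036 ± 1.2854i (modulus 5.1975). The spectral radius is the largest modulus: r(A) ≈ 5.1975. (Cross-check: r(A) ≤ ||A||_2 ≈ 7.3974; equality holds whenever A is normal, though it can also hold for some non-normal A.)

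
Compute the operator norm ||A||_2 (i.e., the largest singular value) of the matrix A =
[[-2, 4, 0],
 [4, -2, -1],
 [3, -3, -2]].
||A||_2 ≈ 7.5572 (= sqrt(largest eigenvalue of A^T A))

||A||_2 = sigma_max(A) = sqrt(lambda_max(A^T A)). Form the symmetric matrix M = A^T A =
[[29, -25, -10],
 [-25, 29, 8],
 [-10, 8, 5]].
Its characteristic polynomial (trace, sum of principal 2x2 minors, determinant of M give the coefficients) is
  p(λ) = det(λ I - M) = λ^3 - 63λ^2 + 342λ - 324.
No integer candidate from the rational root theorem (±divisors of 324) is a root, so the roots are irrational. The cubic discriminant is Δ = 102984372 > 0, so there are three distinct real roots. p(1) = -44 and p(2) = 116 have opposite signs, so a root lies in (1, 2); Newton's method refines it to λ ≈ 1.2133. p(4) = 100 and p(5) = -64 have opposite signs, so a root lies in (4, 5); Newton's method refines it to λ ≈ 4.6757. p(57) = -324 and p(58) = 2692 have opposite signs, so a root lies in (57, 58); Newton's method refines it to λ ≈ 57.111. Check (Vieta): the three roots sum to 63, matching tr M = 63.
So the eigenvalues of A^T A are ≈ 1.2133, 4.6757, 57.111 (all ≥ 0, as they must be for A^T A). The largest is λ_max ≈ 57.111, hence ||A||_2 = sqrt(λ_max) ≈ 7.5572.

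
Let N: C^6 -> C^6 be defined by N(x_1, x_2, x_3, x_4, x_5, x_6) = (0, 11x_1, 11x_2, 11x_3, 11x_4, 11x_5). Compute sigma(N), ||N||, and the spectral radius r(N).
sigma(N) = {0}; ||N|| = 11; r(N) = 0. (N is nilpotent with N^6 = 0.)

On C^6, N is a strictly lower-triangular matrix with 11 on the subdiagonal and zeros elsewhere, so its characteristic polynomial is lambda^6 and every eigenvalue is 0: sigma(N) = {0}. For the operator norm, N e_i = 11e_{i+1} for i = 1, ..., 5 and N e_6 = 0, so the singular values of N are 11 (with multiplicity 5) and 0; hence ||N|| = 11. The spectral radius r(N) = max|lambda| = 0. Note ||N|| > r(N) — characteristic of non-normal nilpotent operators. Indeed N^6 = 0.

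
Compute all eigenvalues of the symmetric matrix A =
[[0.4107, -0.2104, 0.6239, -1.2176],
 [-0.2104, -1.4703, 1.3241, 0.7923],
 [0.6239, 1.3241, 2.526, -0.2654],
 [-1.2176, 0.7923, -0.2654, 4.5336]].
sigma(A) ≈ {-2, 0, 3, 5}

A is real symmetric, so its spectrum consists of real eigenvalues. Expanding the characteristic polynomial of the displayed matrix gives
  det(λ I - A) = p(λ) = λ^4 + (-6)λ^3 + (-1)λ^2 + (30)λ + (-0.0012).
Solving p(λ) = 0 yields eigenvalues ≈ -2, 0, 3, 5. (A is shown rounded to 4 decimals, so these recover the underlying integer eigenvalues to within that precision.)
Verification: the trace of A = 6 equals the sum of eigenvalues 6, and det(A) ≈ -0.0012 matches the eigenvalue product 0.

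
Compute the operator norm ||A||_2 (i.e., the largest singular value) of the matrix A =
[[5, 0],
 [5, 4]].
||A||_2 = sqrt((66 + sqrt(2756))/2) ≈ 7.6973 (= sqrt(largest eigenvalue of A^T A))

||A||_2 = sigma_max(A) = sqrt(lambda_max(A^T A)). Form the symmetric matrix M = A^T A =
[[50, 20],
 [20, 16]].
Its characteristic polynomial (trace, determinant of M give the coefficients) is
  p(λ) = det(λ I - M) = λ^2 - 66λ + 400.
For λ^2 - 66λ + 400 the discriminant is 2756. It is nonnegative but not a perfect square, so the roots are real and irrational: λ = (66 ± sqrt(2756))/2 ≈ 59.2488, 6.7512.
So the eigenvalues of A^T A are ≈ 6.7512, 59.2488 (all ≥ 0, as they must be for A^T A). The largest is λ_max = (66 + sqrt(2756))/2 ≈ 59.2488, hence ||A||_2 = sqrt(λ_max) = sqrt((66 + sqrt(2756))/2) ≈ 7.6973.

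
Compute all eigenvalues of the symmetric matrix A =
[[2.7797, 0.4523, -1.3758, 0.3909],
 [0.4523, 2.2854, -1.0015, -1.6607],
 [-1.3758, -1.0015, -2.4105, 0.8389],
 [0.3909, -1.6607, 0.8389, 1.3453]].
sigma(A) ≈ {-3, 0, 3, 4}

A is real symmetric, so its spectrum consists of real eigenvalues. Expanding the characteristic polynomial of the displayed matrix gives
  det(λ I - A) = p(λ) = λ^4 + (-4)λ^3 + (-9)λ^2 + (36)λ + (0).
Solving p(λ) = 0 yields eigenvalues ≈ -3, 0, 3, 4. (A is shown rounded to 4 decimals, so these recover the underlying integer eigenvalues to within that precision.)
Verification: the trace of A = 4 equals the sum of eigenvalues 4, and det(A) ≈ -0.0008 matches the eigenvalue product 0.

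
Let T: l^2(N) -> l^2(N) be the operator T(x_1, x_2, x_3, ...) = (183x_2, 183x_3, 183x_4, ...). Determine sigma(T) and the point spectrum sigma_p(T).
sigma(T) = closed disk {z in C : |z| ≤ 183}; sigma_p(T) = open disk {z in C : |z| < 183}

Note T = 183·V where V is the unit left shift (V x)_k = x_{k+1}; so sigma(T) = 183·sigma(V) and ||T|| = 183||V||. ||T x||^2 = 33489sum_{k≥2} |x_k|^2 ≤ 33489||x||^2, with equality on {x : x_1 = 0}, so ||T|| = 183. For any lambda with |lambda| < 183, set r = lambda/183 (|r| < 1); the vector x = (1, r, r^2, ...) is in l^2 and satisfies T x = 183(r, r^2, ...) = lambda x, so lambda is an eigenvalue. On the boundary |lambda| = 183 the geometric series diverges, so no l^2 eigenvector exists, but these lambda lie in the approximate point spectrum. Hence sigma(T) is the closed disk of radius 183 and sigma_p(T) is the open disk.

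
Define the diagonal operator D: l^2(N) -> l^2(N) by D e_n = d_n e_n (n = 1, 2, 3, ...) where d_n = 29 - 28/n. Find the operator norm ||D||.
||D|| = 29

For a diagonal operator on l^2 with entries d_n, ||D|| = sup_n |d_n|. Here d_1 = 1, d_2 = 15, ..., and d_n = 29 - 28/n increases monotonically toward 29. All terms lie in [1, 29), so |d_n| = d_n and the supremum is the limit 29, which is not attained by any individual d_n. Hence ||D|| = 29.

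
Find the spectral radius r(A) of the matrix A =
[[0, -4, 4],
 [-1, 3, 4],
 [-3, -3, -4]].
r(A) = sqrt(28) ≈ 5.2915

The eigenvalues of A are the roots of its characteristic polynomial. With M = A (coefficients from the trace, the sum of principal 2x2 minors, and det A):
  p(λ) = det(λ I - M) = λ^3 + λ^2 + 8λ - 112.
By the rational root theorem any rational root is an integer divisor of 112. Testing λ = 4: p(4) = 64 + 16 + 32 - 112 = 0, so λ = 4 is a root. Dividing out (λ - 4) leaves p(λ) = (λ - 4)(λ^2 + 5λ + 28). For λ^2 + 5λ + 28 the discriminant is -87. It is negative, so the roots are the complex-conjugate pair λ = -5/2 ± (sqrt(87)/2) i ≈ -2.5 ± 4.6637i. For a conjugate pair the product of the roots equals the constant term, so |λ|^2 = 28 and |λ| = sqrt(28) ≈ 5.2915.
Thus the eigenvalues (to 4 decimals) are -2.5 ± 4.6637i (modulus 5.2915); 4 (modulus 4). The spectral radius is the largest modulus: r(A) = sqrt(28) ≈ 5.2915. (Cross-check: r(A) ≤ ||A||_2 ≈ 7.3359; equality holds whenever A is normal, though it can also hold for some non-normal A.)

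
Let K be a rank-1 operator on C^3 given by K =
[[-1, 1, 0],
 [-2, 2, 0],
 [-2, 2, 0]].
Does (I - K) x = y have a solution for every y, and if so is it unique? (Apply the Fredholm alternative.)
(I - K) is singular (det(I - K) = 0, i.e. 1 ∈ sigma(K)). (I - K) x = y is solvable iff y ⊥ ker((I - K)^*) = span{(-1, 1, 0)}, i.e. iff -y_1 + y_2 = 0. When solvable, the solutions are x = y + c·(1, 2, 2), c arbitrary (ker(I - K) = span{(1, 2, 2)}, dimension 1).

K has rank 1, so it is an outer product K = u v^T: every row of K is a multiple of one row vector. Reading off the entries, u = (1, 2, 2) and v = (-1, 1, 0) (row i of K equals u_i·v^T). A rank-one matrix u v^T satisfies K u = u (v·u) and kills the (2)-dimensional subspace v^⊥, so its characteristic polynomial is lambda^2 (lambda - v·u) with v·u = tr K = 1. Hence the eigenvalues of I - K are 1 (multiplicity 2) and 1 - (1) = 0, so det(I - K) = 0. (Direct check: I - K =
[[2, -1, 0],
 [2, -1, 0],
 [2, -2, 1]]
has determinant 0.) So 1 is an eigenvalue of K and (I - K) is not invertible. The finite-dimensional Fredholm alternative says: either (I - K) is invertible, or ker(I - K) ≠ {0} and then range(I - K) = ker((I - K)^*)^⊥, with dim ker(I - K) = dim ker((I - K)^*). We are in the second case, so we need both kernels. Kernel of I - K: (I - K) u = u - u (v·u) = u - u = 0, so ker(I - K) = span{u} = span{(1, 2, 2)} (it is exactly 1-dimensional because rank(I - K) = 2). Kernel of the adjoint: K is real, so (I - K)^* = I - K^T = I - v u^T, and (I - v u^T) v = v - v (u·v) = 0; hence ker((I - K)^*) = span{v} = span{(-1, 1, 0)}. Therefore (I - K) x = y is solvable iff <y, v> = 0, i.e. iff -y_1 + y_2 = 0. When this holds, K y = u (v·y) = 0, so (I - K) y = y and x = y is a particular solution; the full solution set is the line x = y + c·u = y + c·(1, 2, 2), c ∈ C.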